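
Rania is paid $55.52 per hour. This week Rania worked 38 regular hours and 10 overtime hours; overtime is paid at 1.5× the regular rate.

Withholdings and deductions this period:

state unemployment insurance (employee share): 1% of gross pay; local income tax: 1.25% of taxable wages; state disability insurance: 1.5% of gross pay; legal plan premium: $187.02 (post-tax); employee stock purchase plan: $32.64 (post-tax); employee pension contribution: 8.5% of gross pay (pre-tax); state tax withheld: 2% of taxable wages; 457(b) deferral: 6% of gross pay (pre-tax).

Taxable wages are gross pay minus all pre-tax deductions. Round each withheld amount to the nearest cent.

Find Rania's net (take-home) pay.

$2140.89

Regular pay: 38 × $55.52 = $2109.76
Overtime pay: 10 × $55.52 × 1.5 = $832.80
Gross pay = $2109.76 + $832.80 = $2942.56
457(b) deferral: $2942.56 × 0.06 = $176.55
Employee pension contribution: $2942.56 × 0.085 = $250.12
Pre-tax total = $176.55 + $250.12 = $426.67
Taxable wages = $2942.56 − $426.67 = $2515.89
State tax withheld: $2515.89 × 0.02 = $50.32
Local income tax: $2515.89 × 0.0125 = $31.45
State disability insurance: $2942.56 × 0.015 = $44.14
State unemployment insurance (employee share): $2942.56 × 0.01 = $29.43
Legal plan premium: $187.02
Employee stock purchase plan: $32.64
Total deductions = $176.55 + $250.12 + $50.32 + $31.45 + $44.14 + $29.43 + $187.02 + $32.64 = $801.67
Net pay = $2942.56 − $801.67 = $2140.89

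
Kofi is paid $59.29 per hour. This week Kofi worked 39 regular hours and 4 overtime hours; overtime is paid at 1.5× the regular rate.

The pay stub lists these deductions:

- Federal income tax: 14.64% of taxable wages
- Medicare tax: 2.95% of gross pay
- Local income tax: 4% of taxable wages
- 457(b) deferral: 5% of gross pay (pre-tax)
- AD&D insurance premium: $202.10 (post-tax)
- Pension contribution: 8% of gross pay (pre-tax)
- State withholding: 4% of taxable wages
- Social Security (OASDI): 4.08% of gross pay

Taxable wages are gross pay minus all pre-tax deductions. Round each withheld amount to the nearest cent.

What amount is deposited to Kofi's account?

$1,406.01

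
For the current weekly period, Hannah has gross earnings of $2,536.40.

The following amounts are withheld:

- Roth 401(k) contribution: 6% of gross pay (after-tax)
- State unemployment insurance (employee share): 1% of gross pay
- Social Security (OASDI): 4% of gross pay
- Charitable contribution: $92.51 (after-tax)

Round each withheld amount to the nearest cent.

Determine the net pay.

$2,164.89

State unemployment insurance (employee share): $2,536.40 × 0.01 = $25.36
Social Security (OASDI): $2,536.40 × 0.04 = $101.46
Roth 401(k) contribution: $2,536.40 × 0.06 = $152.18
Charitable contribution: $92.51
Total deductions = $25.36 + $101.46 + $152.18 + $92.51 = $371.51
Net pay = $2,536.40 − $371.51 = $2,164.89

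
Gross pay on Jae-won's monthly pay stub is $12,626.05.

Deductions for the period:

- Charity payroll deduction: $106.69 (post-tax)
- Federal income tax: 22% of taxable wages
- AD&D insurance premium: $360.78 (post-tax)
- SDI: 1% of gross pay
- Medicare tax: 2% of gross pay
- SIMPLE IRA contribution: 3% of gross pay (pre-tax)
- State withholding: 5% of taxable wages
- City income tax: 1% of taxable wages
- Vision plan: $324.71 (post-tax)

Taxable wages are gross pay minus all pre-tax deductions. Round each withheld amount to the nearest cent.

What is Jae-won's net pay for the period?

SIMPLE IRA contribution: $12,626.05 × 0.03 = $378.78
Taxable wages = $12,626.05 − $378.78 = $12,247.27
Federal income tax: $12,247.27 × 0.22 = $2,694.40
City income tax: $12,247.27 × 0.01 = $122.47
State withholding: $12,247.27 × 0.05 = $612.36
Medicare tax: $12,626.05 × 0.02 = $252.52
SDI: $12,626.05 × 0.01 = $126.26
AD&D insurance premium: $360.78
Charity payroll deduction: $106.69
Vision plan: $324.71
Total deductions = $378.78 + $2,694.40 + $122.47 + $612.36 + $252.52 + $126.26 + $360.78 + $106.69 + $324.71 = $4,978.97
Net pay = $12,626.05 − $4,978.97 = $7,647.08

$7,647.08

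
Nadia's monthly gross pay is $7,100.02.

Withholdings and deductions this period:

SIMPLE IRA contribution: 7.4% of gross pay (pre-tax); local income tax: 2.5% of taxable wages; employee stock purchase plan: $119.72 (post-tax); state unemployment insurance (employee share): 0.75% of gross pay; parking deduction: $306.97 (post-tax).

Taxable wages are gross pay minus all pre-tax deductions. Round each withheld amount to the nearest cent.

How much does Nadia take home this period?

SIMPLE IRA contribution: $7,100.02 × 0.074 = $525.40
Taxable wages = $7,100.02 − $525.40 = $6,574.62
Local income tax: $6,574.62 × 0.025 = $164.37
State unemployment insurance (employee share): $7,100.02 × 0.0075 = $53.25
Parking deduction: $306.97
Employee stock purchase plan: $119.72
Total deductions = $525.40 + $164.37 + $53.25 + $306.97 + $119.72 = $1,169.71
Net pay = $7,100.02 − $1,169.71 = $5,930.31

$5,930.31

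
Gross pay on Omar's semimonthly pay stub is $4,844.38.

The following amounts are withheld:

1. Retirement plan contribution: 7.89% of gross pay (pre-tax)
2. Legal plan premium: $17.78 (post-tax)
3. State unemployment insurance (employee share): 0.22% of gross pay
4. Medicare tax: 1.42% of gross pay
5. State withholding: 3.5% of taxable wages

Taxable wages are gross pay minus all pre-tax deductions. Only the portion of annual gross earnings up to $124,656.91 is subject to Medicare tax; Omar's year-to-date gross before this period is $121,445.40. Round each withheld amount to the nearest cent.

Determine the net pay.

$4,231.94

Retirement plan contribution: $4,844.38 × 0.0789 = $382.22
Taxable wages = $4,844.38 − $382.22 = $4,462.16
State withholding: $4,462.16 × 0.035 = $156.18
State unemployment insurance (employee share): $4,844.38 × 0.0022 = $10.66
Medicare tax: only $124,656.91 − $121,445.40 = $3,211.51 of this check is subject → $3,211.51 × 0.0142 = $45.60
Legal plan premium: $17.78
Total deductions = $382.22 + $156.18 + $10.66 + $45.60 + $17.78 = $612.44
Net pay = $4,844.38 − $612.44 = $4,231.94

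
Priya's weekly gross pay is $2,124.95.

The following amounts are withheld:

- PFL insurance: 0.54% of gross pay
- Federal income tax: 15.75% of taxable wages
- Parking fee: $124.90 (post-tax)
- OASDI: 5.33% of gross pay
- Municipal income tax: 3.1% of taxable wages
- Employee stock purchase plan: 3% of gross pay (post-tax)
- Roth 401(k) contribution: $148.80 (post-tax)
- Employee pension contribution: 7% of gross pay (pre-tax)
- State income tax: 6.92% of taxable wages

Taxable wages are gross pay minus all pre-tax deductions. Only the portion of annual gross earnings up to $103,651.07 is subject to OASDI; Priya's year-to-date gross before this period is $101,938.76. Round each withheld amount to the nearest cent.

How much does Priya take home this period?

Employee pension contribution: $2,124.95 × 0.07 = $148.75
Taxable wages = $2,124.95 − $148.75 = $1,976.20
Federal income tax: $1,976.20 × 0.1575 = $311.25
State income tax: $1,976.20 × 0.0692 = $136.75
Municipal income tax: $1,976.20 × 0.031 = $61.26
PFL insurance: $2,124.95 × 0.0054 = $11.47
OASDI: only $103,651.07 − $101,938.76 = $1,712.31 of this check is subject → $1,712.31 × 0.0533 = $91.27
Employee stock purchase plan: $2,124.95 × 0.03 = $63.75
Parking fee: $124.90
Roth 401(k) contribution: $148.80
Total deductions = $148.75 + $311.25 + $136.75 + $61.26 + $11.47 + $91.27 + $63.75 + $124.90 + $148.80 = $1,098.20
Net pay = $2,124.95 − $1,098.20 = $1,026.75

$1,026.75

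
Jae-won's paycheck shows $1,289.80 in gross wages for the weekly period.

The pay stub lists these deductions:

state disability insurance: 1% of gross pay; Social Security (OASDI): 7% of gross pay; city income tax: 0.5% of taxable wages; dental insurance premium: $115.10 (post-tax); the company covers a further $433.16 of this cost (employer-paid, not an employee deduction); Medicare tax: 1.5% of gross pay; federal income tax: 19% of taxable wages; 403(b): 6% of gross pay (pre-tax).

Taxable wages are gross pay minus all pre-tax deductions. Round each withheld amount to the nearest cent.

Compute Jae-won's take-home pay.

403(b): $1,289.80 × 0.06 = $77.39
Taxable wages = $1,289.80 − $77.39 = $1,212.41
City income tax: $1,212.41 × 0.005 = $6.06
Federal income tax: $1,212.41 × 0.19 = $230.36
State disability insurance: $1,289.80 × 0.01 = $12.90
Medicare tax: $1,289.80 × 0.015 = $19.35
Social Security (OASDI): $1,289.80 × 0.07 = $90.29
Dental insurance premium: $115.10
(Employer's $433.16 toward dental insurance premium is not withheld from the employee.)
Total deductions = $77.39 + $6.06 + $230.36 + $12.90 + $19.35 + $90.29 + $115.10 = $551.45
Net pay = $1,289.80 − $551.45 = $738.35

$738.35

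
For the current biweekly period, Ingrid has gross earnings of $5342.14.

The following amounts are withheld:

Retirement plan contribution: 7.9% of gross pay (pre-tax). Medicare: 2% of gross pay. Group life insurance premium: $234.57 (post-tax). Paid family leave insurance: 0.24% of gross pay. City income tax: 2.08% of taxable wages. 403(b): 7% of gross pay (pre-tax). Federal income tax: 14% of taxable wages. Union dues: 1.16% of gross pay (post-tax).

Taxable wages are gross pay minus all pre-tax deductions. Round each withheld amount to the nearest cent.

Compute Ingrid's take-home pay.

$3398.94

Retirement plan contribution: $5342.14 × 0.079 = $422.03
403(b): $5342.14 × 0.07 = $373.95
Pre-tax total = $422.03 + $373.95 = $795.98
Taxable wages = $5342.14 − $795.98 = $4546.16
City income tax: $4546.16 × 0.0208 = $94.56
Federal income tax: $4546.16 × 0.14 = $636.46
Medicare: $5342.14 × 0.02 = $106.84
Paid family leave insurance: $5342.14 × 0.0024 = $12.82
Group life insurance premium: $234.57
Union dues: $5342.14 × 0.0116 = $61.97
Total deductions = $422.03 + $373.95 + $94.56 + $636.46 + $106.84 + $12.82 + $234.57 + $61.97 = $1943.20
Net pay = $5342.14 − $1943.20 = $3398.94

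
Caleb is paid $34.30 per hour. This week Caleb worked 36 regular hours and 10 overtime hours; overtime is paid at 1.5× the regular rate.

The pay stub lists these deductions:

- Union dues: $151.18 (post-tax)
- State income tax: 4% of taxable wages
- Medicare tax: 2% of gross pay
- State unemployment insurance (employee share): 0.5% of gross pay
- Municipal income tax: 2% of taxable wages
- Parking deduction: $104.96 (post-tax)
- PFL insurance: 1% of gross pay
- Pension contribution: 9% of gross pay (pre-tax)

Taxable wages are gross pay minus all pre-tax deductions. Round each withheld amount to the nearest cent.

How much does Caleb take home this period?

$1178.98

Regular pay: 36 × $34.30 = $1234.80
Overtime pay: 10 × $34.30 × 1.5 = $514.50
Gross pay = $1234.80 + $514.50 = $1749.30
Pension contribution: $1749.30 × 0.09 = $157.44
Taxable wages = $1749.30 − $157.44 = $1591.86
State income tax: $1591.86 × 0.04 = $63.67
Municipal income tax: $1591.86 × 0.02 = $31.84
State unemployment insurance (employee share): $1749.30 × 0.005 = $8.75
Medicare tax: $1749.30 × 0.02 = $34.99
PFL insurance: $1749.30 × 0.01 = $17.49
Parking deduction: $104.96
Union dues: $151.18
Total deductions = $157.44 + $63.67 + $31.84 + $8.75 + $34.99 + $17.49 + $104.96 + $151.18 = $570.32
Net pay = $1749.30 − $570.32 = $1178.98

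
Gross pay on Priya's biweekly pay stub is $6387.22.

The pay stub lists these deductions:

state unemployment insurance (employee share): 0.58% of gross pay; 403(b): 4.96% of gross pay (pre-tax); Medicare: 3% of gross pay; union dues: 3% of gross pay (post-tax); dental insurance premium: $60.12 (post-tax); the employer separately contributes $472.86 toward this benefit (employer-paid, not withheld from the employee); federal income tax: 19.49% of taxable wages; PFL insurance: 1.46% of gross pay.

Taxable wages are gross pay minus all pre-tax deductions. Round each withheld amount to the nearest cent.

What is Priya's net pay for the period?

403(b): $6387.22 × 0.0496 = $316.81
Taxable wages = $6387.22 − $316.81 = $6070.41
Federal income tax: $6070.41 × 0.1949 = $1183.12
State unemployment insurance (employee share): $6387.22 × 0.0058 = $37.05
PFL insurance: $6387.22 × 0.0146 = $93.25
Medicare: $6387.22 × 0.03 = $191.62
Union dues: $6387.22 × 0.03 = $191.62
Dental insurance premium: $60.12
(Employer's $472.86 toward dental insurance premium is not withheld from the employee.)
Total deductions = $316.81 + $1183.12 + $37.05 + $93.25 + $191.62 + $191.62 + $60.12 = $2073.59
Net pay = $6387.22 − $2073.59 = $4313.63

$4313.63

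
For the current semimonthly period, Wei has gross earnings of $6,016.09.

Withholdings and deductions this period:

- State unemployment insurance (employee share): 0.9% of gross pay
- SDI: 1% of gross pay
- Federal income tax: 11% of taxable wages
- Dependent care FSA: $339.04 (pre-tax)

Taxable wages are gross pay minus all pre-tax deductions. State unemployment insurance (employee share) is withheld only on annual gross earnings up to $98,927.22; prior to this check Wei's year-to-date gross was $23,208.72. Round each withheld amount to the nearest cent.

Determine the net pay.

Dependent care FSA: $339.04
Taxable wages = $6,016.09 − $339.04 = $5,677.05
Federal income tax: $5,677.05 × 0.11 = $624.48
SDI: $6,016.09 × 0.01 = $60.16
State unemployment insurance (employee share): cap not yet reached, full $6,016.09 is subject → $6,016.09 × 0.009 = $54.14
Total deductions = $339.04 + $624.48 + $60.16 + $54.14 = $1,077.82
Net pay = $6,016.09 − $1,077.82 = $4,938.27

$4,938.27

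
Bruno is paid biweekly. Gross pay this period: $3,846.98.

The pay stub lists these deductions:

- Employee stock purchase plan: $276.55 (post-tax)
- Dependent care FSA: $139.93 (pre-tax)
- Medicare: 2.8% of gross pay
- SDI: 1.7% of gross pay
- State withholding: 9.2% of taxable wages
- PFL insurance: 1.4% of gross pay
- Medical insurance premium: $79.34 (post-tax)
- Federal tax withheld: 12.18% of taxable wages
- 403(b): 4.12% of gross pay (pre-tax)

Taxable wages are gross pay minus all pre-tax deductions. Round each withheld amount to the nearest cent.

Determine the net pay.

$2,207.00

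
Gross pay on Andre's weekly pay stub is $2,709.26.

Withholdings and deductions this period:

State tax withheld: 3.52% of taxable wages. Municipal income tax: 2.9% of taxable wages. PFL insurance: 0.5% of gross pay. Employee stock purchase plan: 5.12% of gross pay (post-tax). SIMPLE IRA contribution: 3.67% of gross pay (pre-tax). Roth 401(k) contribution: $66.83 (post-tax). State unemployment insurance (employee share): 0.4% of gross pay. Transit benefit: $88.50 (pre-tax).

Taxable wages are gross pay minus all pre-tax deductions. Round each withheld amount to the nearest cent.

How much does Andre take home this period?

Transit benefit: $88.50
SIMPLE IRA contribution: $2,709.26 × 0.0367 = $99.43
Pre-tax total = $88.50 + $99.43 = $187.93
Taxable wages = $2,709.26 − $187.93 = $2,521.33
Municipal income tax: $2,521.33 × 0.029 = $73.12
State tax withheld: $2,521.33 × 0.0352 = $88.75
State unemployment insurance (employee share): $2,709.26 × 0.004 = $10.84
PFL insurance: $2,709.26 × 0.005 = $13.55
Roth 401(k) contribution: $66.83
Employee stock purchase plan: $2,709.26 × 0.0512 = $138.71
Total deductions = $88.50 + $99.43 + $73.12 + $88.75 + $10.84 + $13.55 + $66.83 + $138.71 = $579.73
Net pay = $2,709.26 − $579.73 = $2,129.53

$2,129.53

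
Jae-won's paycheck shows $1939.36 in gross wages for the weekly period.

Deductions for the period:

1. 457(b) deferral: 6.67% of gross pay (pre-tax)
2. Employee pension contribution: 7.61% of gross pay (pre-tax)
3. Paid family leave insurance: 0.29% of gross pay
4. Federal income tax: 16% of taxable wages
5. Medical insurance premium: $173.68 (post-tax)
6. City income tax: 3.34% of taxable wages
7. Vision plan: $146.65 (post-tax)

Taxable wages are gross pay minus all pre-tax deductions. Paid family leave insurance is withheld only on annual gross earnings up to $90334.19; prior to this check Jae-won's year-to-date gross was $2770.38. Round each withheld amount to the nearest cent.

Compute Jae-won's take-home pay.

Employee pension contribution: $1939.36 × 0.0761 = $147.59
457(b) deferral: $1939.36 × 0.0667 = $129.36
Pre-tax total = $147.59 + $129.36 = $276.95
Taxable wages = $1939.36 − $276.95 = $1662.41
Federal income tax: $1662.41 × 0.16 = $265.99
City income tax: $1662.41 × 0.0334 = $55.52
Paid family leave insurance: cap not yet reached, full $1939.36 is subject → $1939.36 × 0.0029 = $5.62
Medical insurance premium: $173.68
Vision plan: $146.65
Total deductions = $147.59 + $129.36 + $265.99 + $55.52 + $5.62 + $173.68 + $146.65 = $924.41
Net pay = $1939.36 − $924.41 = $1014.95

$1014.95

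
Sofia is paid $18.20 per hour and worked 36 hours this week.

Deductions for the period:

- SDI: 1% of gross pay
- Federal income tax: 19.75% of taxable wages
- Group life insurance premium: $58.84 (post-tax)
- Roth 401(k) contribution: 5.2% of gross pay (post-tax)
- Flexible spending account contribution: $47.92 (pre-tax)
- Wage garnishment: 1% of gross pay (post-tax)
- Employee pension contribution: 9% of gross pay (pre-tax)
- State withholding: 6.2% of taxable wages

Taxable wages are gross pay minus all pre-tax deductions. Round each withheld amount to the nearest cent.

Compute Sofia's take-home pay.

$300.01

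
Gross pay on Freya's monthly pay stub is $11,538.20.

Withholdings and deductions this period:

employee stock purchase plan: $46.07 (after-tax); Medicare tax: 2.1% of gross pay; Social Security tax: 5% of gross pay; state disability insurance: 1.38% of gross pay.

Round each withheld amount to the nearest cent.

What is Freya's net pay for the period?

Medicare tax: $11,538.20 × 0.021 = $242.30
State disability insurance: $11,538.20 × 0.0138 = $159.23
Social Security tax: $11,538.20 × 0.05 = $576.91
Employee stock purchase plan: $46.07
Total deductions = $242.30 + $159.23 + $576.91 + $46.07 = $1,024.51
Net pay = $11,538.20 − $1,024.51 = $10,513.69

$10,513.69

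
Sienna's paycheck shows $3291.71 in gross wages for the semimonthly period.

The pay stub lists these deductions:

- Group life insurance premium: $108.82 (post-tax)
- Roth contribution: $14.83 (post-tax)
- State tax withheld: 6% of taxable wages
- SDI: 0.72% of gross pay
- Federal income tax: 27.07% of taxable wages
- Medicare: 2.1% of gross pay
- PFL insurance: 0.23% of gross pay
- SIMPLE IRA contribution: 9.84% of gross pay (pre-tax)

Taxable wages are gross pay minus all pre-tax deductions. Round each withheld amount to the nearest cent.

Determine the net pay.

$1762.30

SIMPLE IRA contribution: $3291.71 × 0.0984 = $323.90
Taxable wages = $3291.71 − $323.90 = $2967.81
Federal income tax: $2967.81 × 0.2707 = $803.39
State tax withheld: $2967.81 × 0.06 = $178.07
SDI: $3291.71 × 0.0072 = $23.70
PFL insurance: $3291.71 × 0.0023 = $7.57
Medicare: $3291.71 × 0.021 = $69.13
Roth contribution: $14.83
Group life insurance premium: $108.82
Total deductions = $323.90 + $803.39 + $178.07 + $23.70 + $7.57 + $69.13 + $14.83 + $108.82 = $1529.41
Net pay = $3291.71 − $1529.41 = $1762.30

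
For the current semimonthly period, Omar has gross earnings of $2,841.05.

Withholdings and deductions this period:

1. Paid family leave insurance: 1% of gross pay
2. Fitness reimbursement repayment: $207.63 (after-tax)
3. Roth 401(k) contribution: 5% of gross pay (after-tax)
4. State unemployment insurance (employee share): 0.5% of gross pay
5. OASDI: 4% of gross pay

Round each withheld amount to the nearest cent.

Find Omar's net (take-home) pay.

$2,335.11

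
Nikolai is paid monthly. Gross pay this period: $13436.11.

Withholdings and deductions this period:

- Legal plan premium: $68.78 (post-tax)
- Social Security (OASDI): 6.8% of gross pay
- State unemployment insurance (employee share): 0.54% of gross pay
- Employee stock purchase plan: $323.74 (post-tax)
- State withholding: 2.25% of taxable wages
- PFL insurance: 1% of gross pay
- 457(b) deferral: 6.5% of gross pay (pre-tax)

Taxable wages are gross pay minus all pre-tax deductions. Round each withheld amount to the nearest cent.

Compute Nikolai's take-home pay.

$10767.01

457(b) deferral: $13436.11 × 0.065 = $873.35
Taxable wages = $13436.11 − $873.35 = $12562.76
State withholding: $12562.76 × 0.0225 = $282.66
PFL insurance: $13436.11 × 0.01 = $134.36
Social Security (OASDI): $13436.11 × 0.068 = $913.66
State unemployment insurance (employee share): $13436.11 × 0.0054 = $72.55
Legal plan premium: $68.78
Employee stock purchase plan: $323.74
Total deductions = $873.35 + $282.66 + $134.36 + $913.66 + $72.55 + $68.78 + $323.74 = $2669.10
Net pay = $13436.11 − $2669.10 = $10767.01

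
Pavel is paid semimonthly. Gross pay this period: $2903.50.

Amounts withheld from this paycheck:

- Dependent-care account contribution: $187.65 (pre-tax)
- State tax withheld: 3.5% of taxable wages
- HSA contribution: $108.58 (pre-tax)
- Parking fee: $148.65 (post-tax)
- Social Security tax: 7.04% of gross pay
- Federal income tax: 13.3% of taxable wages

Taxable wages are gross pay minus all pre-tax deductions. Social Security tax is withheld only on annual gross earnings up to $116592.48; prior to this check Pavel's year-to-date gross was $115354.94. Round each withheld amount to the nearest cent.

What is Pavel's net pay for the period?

HSA contribution: $108.58
Dependent-care account contribution: $187.65
Pre-tax total = $108.58 + $187.65 = $296.23
Taxable wages = $2903.50 − $296.23 = $2607.27
State tax withheld: $2607.27 × 0.035 = $91.25
Federal income tax: $2607.27 × 0.133 = $346.77
Social Security tax: only $116592.48 − $115354.94 = $1237.54 of this check is subject → $1237.54 × 0.0704 = $87.12
Parking fee: $148.65
Total deductions = $108.58 + $187.65 + $91.25 + $346.77 + $87.12 + $148.65 = $970.02
Net pay = $2903.50 − $970.02 = $1933.48

$1933.48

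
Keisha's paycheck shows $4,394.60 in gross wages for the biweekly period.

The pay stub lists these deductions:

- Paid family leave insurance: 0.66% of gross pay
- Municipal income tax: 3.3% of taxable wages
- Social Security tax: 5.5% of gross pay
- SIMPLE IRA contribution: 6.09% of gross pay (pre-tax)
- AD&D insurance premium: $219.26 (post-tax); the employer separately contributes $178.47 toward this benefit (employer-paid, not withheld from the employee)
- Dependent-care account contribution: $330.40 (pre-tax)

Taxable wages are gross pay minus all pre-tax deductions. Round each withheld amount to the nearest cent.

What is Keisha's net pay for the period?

$3,181.32

Dependent-care account contribution: $330.40
SIMPLE IRA contribution: $4,394.60 × 0.0609 = $267.63
Pre-tax total = $330.40 + $267.63 = $598.03
Taxable wages = $4,394.60 − $598.03 = $3,796.57
Municipal income tax: $3,796.57 × 0.033 = $125.29
Paid family leave insurance: $4,394.60 × 0.0066 = $29.00
Social Security tax: $4,394.60 × 0.055 = $241.70
AD&D insurance premium: $219.26
(Employer's $178.47 toward AD&D insurance premium is not withheld from the employee.)
Total deductions = $330.40 + $267.63 + $125.29 + $29.00 + $241.70 + $219.26 = $1,213.28
Net pay = $4,394.60 − $1,213.28 = $3,181.32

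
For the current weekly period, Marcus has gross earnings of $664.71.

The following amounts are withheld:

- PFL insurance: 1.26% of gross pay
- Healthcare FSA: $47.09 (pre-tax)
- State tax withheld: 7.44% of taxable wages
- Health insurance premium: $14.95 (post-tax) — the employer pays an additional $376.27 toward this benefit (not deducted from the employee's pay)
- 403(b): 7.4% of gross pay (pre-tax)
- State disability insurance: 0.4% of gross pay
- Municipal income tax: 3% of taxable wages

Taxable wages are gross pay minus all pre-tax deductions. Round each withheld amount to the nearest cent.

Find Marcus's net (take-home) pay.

Healthcare FSA: $47.09
403(b): $664.71 × 0.074 = $49.19
Pre-tax total = $47.09 + $49.19 = $96.28
Taxable wages = $664.71 − $96.28 = $568.43
State tax withheld: $568.43 × 0.0744 = $42.29
Municipal income tax: $568.43 × 0.03 = $17.05
PFL insurance: $664.71 × 0.0126 = $8.38
State disability insurance: $664.71 × 0.004 = $2.66
Health insurance premium: $14.95
(Employer's $376.27 toward health insurance premium is not withheld from the employee.)
Total deductions = $47.09 + $49.19 + $42.29 + $17.05 + $8.38 + $2.66 + $14.95 = $181.61
Net pay = $664.71 − $181.61 = $483.10

$483.10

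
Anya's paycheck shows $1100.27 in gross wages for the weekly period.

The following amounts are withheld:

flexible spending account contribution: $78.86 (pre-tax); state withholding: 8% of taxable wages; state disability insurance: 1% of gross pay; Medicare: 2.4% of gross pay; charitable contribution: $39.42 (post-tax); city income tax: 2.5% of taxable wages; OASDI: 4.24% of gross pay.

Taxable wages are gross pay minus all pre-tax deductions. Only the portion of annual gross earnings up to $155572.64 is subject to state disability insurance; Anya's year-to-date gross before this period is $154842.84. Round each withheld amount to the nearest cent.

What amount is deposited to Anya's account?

Flexible spending account contribution: $78.86
Taxable wages = $1100.27 − $78.86 = $1021.41
City income tax: $1021.41 × 0.025 = $25.54
State withholding: $1021.41 × 0.08 = $81.71
Medicare: $1100.27 × 0.024 = $26.41
State disability insurance: only $155572.64 − $154842.84 = $729.80 of this check is subject → $729.80 × 0.01 = $7.30
OASDI: $1100.27 × 0.0424 = $46.65
Charitable contribution: $39.42
Total deductions = $78.86 + $25.54 + $81.71 + $26.41 + $7.30 + $46.65 + $39.42 = $305.89
Net pay = $1100.27 − $305.89 = $794.38

$794.38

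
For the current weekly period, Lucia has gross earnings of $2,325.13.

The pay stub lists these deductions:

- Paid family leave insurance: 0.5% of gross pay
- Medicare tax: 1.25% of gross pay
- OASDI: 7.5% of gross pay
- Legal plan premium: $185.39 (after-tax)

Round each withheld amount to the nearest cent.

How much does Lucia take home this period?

Paid family leave insurance: $2,325.13 × 0.005 = $11.63
OASDI: $2,325.13 × 0.075 = $174.38
Medicare tax: $2,325.13 × 0.0125 = $29.06
Legal plan premium: $185.39
Total deductions = $11.63 + $174.38 + $29.06 + $185.39 = $400.46
Net pay = $2,325.13 − $400.46 = $1,924.67

$1,924.67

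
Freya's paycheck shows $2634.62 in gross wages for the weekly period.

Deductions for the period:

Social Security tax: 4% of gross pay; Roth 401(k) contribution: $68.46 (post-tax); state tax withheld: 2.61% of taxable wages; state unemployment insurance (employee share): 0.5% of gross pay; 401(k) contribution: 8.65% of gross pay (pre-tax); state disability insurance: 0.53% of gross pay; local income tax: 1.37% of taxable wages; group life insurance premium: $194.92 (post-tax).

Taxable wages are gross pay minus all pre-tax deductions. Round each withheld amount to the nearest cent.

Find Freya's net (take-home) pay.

$1915.05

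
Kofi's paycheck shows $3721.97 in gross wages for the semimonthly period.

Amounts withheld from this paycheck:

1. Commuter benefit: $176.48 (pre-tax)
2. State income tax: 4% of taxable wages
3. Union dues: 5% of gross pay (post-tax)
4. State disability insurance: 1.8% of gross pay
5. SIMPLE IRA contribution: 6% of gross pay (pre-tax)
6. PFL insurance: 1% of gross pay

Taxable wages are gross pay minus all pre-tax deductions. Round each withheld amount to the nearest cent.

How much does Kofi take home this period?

$2898.96

Commuter benefit: $176.48
SIMPLE IRA contribution: $3721.97 × 0.06 = $223.32
Pre-tax total = $176.48 + $223.32 = $399.80
Taxable wages = $3721.97 − $399.80 = $3322.17
State income tax: $3322.17 × 0.04 = $132.89
PFL insurance: $3721.97 × 0.01 = $37.22
State disability insurance: $3721.97 × 0.018 = $67.00
Union dues: $3721.97 × 0.05 = $186.10
Total deductions = $176.48 + $223.32 + $132.89 + $37.22 + $67.00 + $186.10 = $823.01
Net pay = $3721.97 − $823.01 = $2898.96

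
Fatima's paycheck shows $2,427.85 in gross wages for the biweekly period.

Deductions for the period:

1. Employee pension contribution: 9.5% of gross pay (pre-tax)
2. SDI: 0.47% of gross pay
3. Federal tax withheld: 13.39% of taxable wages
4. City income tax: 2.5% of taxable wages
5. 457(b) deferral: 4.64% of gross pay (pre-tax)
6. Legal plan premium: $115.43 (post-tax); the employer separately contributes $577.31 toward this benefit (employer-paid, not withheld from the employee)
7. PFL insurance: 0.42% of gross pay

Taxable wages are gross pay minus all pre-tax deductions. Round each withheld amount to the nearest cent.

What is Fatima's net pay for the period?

$1,616.28

Employee pension contribution: $2,427.85 × 0.095 = $230.65
457(b) deferral: $2,427.85 × 0.0464 = $112.65
Pre-tax total = $230.65 + $112.65 = $343.30
Taxable wages = $2,427.85 − $343.30 = $2,084.55
City income tax: $2,084.55 × 0.025 = $52.11
Federal tax withheld: $2,084.55 × 0.1339 = $279.12
PFL insurance: $2,427.85 × 0.0042 = $10.20
SDI: $2,427.85 × 0.0047 = $11.41
Legal plan premium: $115.43
(Employer's $577.31 toward legal plan premium is not withheld from the employee.)
Total deductions = $230.65 + $112.65 + $52.11 + $279.12 + $10.20 + $11.41 + $115.43 = $811.57
Net pay = $2,427.85 − $811.57 = $1,616.28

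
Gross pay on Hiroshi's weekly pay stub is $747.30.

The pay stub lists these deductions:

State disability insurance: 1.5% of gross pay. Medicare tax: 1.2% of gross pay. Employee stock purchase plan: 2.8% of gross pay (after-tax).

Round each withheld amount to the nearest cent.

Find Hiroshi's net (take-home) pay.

$706.20

Medicare tax: $747.30 × 0.012 = $8.97
State disability insurance: $747.30 × 0.015 = $11.21
Employee stock purchase plan: $747.30 × 0.028 = $20.92
Total deductions = $8.97 + $11.21 + $20.92 = $41.10
Net pay = $747.30 − $41.10 = $706.20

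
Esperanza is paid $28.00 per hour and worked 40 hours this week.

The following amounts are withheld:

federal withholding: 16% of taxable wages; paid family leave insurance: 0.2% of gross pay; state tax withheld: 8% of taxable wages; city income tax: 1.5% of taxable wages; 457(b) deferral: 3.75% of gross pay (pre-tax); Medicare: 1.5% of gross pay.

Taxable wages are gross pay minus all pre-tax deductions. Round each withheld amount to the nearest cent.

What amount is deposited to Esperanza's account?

Gross pay: 40 × $28.00 = $1120.00
457(b) deferral: $1120.00 × 0.0375 = $42.00
Taxable wages = $1120.00 − $42.00 = $1078.00
State tax withheld: $1078.00 × 0.08 = $86.24
City income tax: $1078.00 × 0.015 = $16.17
Federal withholding: $1078.00 × 0.16 = $172.48
Paid family leave insurance: $1120.00 × 0.002 = $2.24
Medicare: $1120.00 × 0.015 = $16.80
Total deductions = $42.00 + $86.24 + $16.17 + $172.48 + $2.24 + $16.80 = $335.93
Net pay = $1120.00 − $335.93 = $784.07

$784.07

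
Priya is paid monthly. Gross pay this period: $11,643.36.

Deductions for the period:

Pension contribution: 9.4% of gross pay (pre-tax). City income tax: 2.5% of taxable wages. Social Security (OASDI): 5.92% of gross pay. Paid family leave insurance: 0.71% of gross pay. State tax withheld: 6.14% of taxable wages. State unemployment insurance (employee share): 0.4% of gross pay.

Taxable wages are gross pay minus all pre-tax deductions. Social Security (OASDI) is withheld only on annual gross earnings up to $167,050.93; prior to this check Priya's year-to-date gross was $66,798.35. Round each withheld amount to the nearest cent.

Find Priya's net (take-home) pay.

Pension contribution: $11,643.36 × 0.094 = $1,094.48
Taxable wages = $11,643.36 − $1,094.48 = $10,548.88
City income tax: $10,548.88 × 0.025 = $263.72
State tax withheld: $10,548.88 × 0.0614 = $647.70
Paid family leave insurance: $11,643.36 × 0.0071 = $82.67
State unemployment insurance (employee share): $11,643.36 × 0.004 = $46.57
Social Security (OASDI): cap not yet reached, full $11,643.36 is subject → $11,643.36 × 0.0592 = $689.29
Total deductions = $1,094.48 + $263.72 + $647.70 + $82.67 + $46.57 + $689.29 = $2,824.43
Net pay = $11,643.36 − $2,824.43 = $8,818.93

$8,818.93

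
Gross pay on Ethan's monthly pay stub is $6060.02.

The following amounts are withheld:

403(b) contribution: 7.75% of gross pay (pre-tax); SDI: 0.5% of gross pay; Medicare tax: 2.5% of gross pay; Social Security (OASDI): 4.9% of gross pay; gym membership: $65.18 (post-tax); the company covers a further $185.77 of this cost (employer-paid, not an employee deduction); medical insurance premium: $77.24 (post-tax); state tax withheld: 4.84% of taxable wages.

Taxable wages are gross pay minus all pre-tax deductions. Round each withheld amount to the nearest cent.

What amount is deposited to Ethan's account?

$4698.64

403(b) contribution: $6060.02 × 0.0775 = $469.65
Taxable wages = $6060.02 − $469.65 = $5590.37
State tax withheld: $5590.37 × 0.0484 = $270.57
Medicare tax: $6060.02 × 0.025 = $151.50
Social Security (OASDI): $6060.02 × 0.049 = $296.94
SDI: $6060.02 × 0.005 = $30.30
Gym membership: $65.18
Medical insurance premium: $77.24
(Employer's $185.77 toward gym membership is not withheld from the employee.)
Total deductions = $469.65 + $270.57 + $151.50 + $296.94 + $30.30 + $65.18 + $77.24 = $1361.38
Net pay = $6060.02 − $1361.38 = $4698.64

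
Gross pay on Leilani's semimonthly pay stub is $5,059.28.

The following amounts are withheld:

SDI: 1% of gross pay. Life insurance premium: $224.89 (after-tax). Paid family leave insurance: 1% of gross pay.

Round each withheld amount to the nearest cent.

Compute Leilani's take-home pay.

$4,733.21

Paid family leave insurance: $5,059.28 × 0.01 = $50.59
SDI: $5,059.28 × 0.01 = $50.59
Life insurance premium: $224.89
Total deductions = $50.59 + $50.59 + $224.89 = $326.07
Net pay = $5,059.28 − $326.07 = $4,733.21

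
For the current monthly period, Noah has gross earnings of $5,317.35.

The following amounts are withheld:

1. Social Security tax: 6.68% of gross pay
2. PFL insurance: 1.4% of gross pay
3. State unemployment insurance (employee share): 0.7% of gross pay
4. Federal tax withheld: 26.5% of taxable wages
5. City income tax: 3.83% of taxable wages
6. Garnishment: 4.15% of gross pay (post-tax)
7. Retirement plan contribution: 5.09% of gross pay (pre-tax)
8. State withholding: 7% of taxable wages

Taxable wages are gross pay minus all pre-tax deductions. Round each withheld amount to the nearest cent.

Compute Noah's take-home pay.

$2,475.23

Retirement plan contribution: $5,317.35 × 0.0509 = $270.65
Taxable wages = $5,317.35 − $270.65 = $5,046.70
State withholding: $5,046.70 × 0.07 = $353.27
City income tax: $5,046.70 × 0.0383 = $193.29
Federal tax withheld: $5,046.70 × 0.265 = $1,337.38
PFL insurance: $5,317.35 × 0.014 = $74.44
Social Security tax: $5,317.35 × 0.0668 = $355.20
State unemployment insurance (employee share): $5,317.35 × 0.007 = $37.22
Garnishment: $5,317.35 × 0.0415 = $220.67
Total deductions = $270.65 + $353.27 + $193.29 + $1,337.38 + $74.44 + $355.20 + $37.22 + $220.67 = $2,842.12
Net pay = $5,317.35 − $2,842.12 = $2,475.23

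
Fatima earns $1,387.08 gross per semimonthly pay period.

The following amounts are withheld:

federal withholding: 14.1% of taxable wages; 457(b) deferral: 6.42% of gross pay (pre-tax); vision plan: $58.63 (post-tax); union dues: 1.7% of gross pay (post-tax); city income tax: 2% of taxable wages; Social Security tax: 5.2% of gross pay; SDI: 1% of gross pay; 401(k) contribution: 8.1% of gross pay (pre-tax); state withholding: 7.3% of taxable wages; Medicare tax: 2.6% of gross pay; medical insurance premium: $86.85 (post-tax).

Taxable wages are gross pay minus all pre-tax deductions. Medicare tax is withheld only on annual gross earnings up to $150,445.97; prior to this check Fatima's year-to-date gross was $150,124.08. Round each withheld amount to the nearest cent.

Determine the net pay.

457(b) deferral: $1,387.08 × 0.0642 = $89.05
401(k) contribution: $1,387.08 × 0.081 = $112.35
Pre-tax total = $89.05 + $112.35 = $201.40
Taxable wages = $1,387.08 − $201.40 = $1,185.68
City income tax: $1,185.68 × 0.02 = $23.71
State withholding: $1,185.68 × 0.073 = $86.55
Federal withholding: $1,185.68 × 0.141 = $167.18
Social Security tax: $1,387.08 × 0.052 = $72.13
Medicare tax: only $150,445.97 − $150,124.08 = $321.89 of this check is subject → $321.89 × 0.026 = $8.37
SDI: $1,387.08 × 0.01 = $13.87
Vision plan: $58.63
Medical insurance premium: $86.85
Union dues: $1,387.08 × 0.017 = $23.58
Total deductions = $89.05 + $112.35 + $23.71 + $86.55 + $167.18 + $72.13 + $8.37 + $13.87 + $58.63 + $86.85 + $23.58 = $742.27
Net pay = $1,387.08 − $742.27 = $644.81

$644.81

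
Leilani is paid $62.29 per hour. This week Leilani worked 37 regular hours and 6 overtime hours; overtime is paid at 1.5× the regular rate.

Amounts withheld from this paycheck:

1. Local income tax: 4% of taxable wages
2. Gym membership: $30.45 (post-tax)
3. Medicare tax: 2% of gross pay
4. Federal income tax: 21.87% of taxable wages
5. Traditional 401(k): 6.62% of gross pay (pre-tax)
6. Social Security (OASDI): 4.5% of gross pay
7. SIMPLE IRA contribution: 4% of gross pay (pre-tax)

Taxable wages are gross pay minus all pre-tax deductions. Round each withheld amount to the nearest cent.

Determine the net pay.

Regular pay: 37 × $62.29 = $2,304.73
Overtime pay: 6 × $62.29 × 1.5 = $560.61
Gross pay = $2,304.73 + $560.61 = $2,865.34
Traditional 401(k): $2,865.34 × 0.0662 = $189.69
SIMPLE IRA contribution: $2,865.34 × 0.04 = $114.61
Pre-tax total = $189.69 + $114.61 = $304.30
Taxable wages = $2,865.34 − $304.30 = $2,561.04
Federal income tax: $2,561.04 × 0.2187 = $560.10
Local income tax: $2,561.04 × 0.04 = $102.44
Social Security (OASDI): $2,865.34 × 0.045 = $128.94
Medicare tax: $2,865.34 × 0.02 = $57.31
Gym membership: $30.45
Total deductions = $189.69 + $114.61 + $560.10 + $102.44 + $128.94 + $57.31 + $30.45 = $1,183.54
Net pay = $2,865.34 − $1,183.54 = $1,681.80

$1,681.80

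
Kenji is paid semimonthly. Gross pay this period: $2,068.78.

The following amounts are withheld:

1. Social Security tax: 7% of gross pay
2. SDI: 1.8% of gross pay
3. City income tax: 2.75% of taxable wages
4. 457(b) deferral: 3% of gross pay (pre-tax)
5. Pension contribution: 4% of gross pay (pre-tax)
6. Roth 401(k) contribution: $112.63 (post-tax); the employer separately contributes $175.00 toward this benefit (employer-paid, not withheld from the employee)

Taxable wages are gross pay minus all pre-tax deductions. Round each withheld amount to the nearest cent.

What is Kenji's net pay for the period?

457(b) deferral: $2,068.78 × 0.03 = $62.06
Pension contribution: $2,068.78 × 0.04 = $82.75
Pre-tax total = $62.06 + $82.75 = $144.81
Taxable wages = $2,068.78 − $144.81 = $1,923.97
City income tax: $1,923.97 × 0.0275 = $52.91
Social Security tax: $2,068.78 × 0.07 = $144.81
SDI: $2,068.78 × 0.018 = $37.24
Roth 401(k) contribution: $112.63
(Employer's $175.00 toward Roth 401(k) contribution is not withheld from the employee.)
Total deductions = $62.06 + $82.75 + $52.91 + $144.81 + $37.24 + $112.63 = $492.40
Net pay = $2,068.78 − $492.40 = $1,576.38

$1,576.38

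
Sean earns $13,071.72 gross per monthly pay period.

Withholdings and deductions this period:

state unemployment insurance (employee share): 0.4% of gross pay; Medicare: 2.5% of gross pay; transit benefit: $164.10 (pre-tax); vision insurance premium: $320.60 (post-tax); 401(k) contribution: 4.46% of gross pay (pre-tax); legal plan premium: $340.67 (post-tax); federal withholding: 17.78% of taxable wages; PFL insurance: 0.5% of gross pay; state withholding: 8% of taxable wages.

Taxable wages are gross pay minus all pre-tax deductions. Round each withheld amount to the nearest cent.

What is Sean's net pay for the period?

401(k) contribution: $13,071.72 × 0.0446 = $583.00
Transit benefit: $164.10
Pre-tax total = $583.00 + $164.10 = $747.10
Taxable wages = $13,071.72 − $747.10 = $12,324.62
Federal withholding: $12,324.62 × 0.1778 = $2,191.32
State withholding: $12,324.62 × 0.08 = $985.97
Medicare: $13,071.72 × 0.025 = $326.79
PFL insurance: $13,071.72 × 0.005 = $65.36
State unemployment insurance (employee share): $13,071.72 × 0.004 = $52.29
Vision insurance premium: $320.60
Legal plan premium: $340.67
Total deductions = $583.00 + $164.10 + $2,191.32 + $985.97 + $326.79 + $65.36 + $52.29 + $320.60 + $340.67 = $5,030.10
Net pay = $13,071.72 − $5,030.10 = $8,041.62

$8,041.62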